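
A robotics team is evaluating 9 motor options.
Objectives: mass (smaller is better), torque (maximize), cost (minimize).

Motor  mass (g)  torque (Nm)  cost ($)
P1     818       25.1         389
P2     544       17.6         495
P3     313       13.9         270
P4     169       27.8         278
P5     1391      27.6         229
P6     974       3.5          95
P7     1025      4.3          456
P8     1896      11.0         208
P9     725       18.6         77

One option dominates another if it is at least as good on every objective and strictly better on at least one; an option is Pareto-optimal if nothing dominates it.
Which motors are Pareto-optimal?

P1: dominated by P4 (mass 169≤818, torque 27.8≥25.1, cost 278≤389).
P2: dominated by P4 (mass 169≤544, torque 27.8≥17.6, cost 278≤495).
P3: not dominated.
P4: not dominated (best mass).
P5: not dominated.
P6: dominated by P9 (mass 725≤974, torque 18.6≥3.5, cost 77≤95).
P7: dominated by P1 (mass 818≤1025, torque 25.1≥4.3, cost 389≤456).
P8: dominated by P9 (mass 725≤1896, torque 18.6≥11.0, cost 77≤208).
P9: not dominated (best cost).

P3, P4, P5, P9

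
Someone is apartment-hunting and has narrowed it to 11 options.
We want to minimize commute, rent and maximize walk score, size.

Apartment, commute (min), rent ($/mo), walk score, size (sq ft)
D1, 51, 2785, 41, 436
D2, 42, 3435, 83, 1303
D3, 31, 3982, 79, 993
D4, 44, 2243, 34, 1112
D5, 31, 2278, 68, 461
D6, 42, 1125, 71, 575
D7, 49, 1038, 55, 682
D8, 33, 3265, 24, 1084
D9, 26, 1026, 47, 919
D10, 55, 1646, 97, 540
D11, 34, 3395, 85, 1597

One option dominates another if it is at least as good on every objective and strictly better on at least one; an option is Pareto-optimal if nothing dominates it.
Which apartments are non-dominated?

D3, D4, D5, D6, D7, D8, D9, D10, D11

D1: dominated by D5 (commute 31≤51, rent 2278≤2785, walk score 68≥41, size 461≥436).
D2: dominated by D11 (commute 34≤42, rent 3395≤3435, walk score 85≥83, size 1597≥1303).
D3: not dominated.
D4: not dominated.
D5: not dominated.
D6: not dominated.
D7: not dominated.
D8: not dominated.
D9: not dominated (best commute).
D10: not dominated (best walk score).
D11: not dominated (best size).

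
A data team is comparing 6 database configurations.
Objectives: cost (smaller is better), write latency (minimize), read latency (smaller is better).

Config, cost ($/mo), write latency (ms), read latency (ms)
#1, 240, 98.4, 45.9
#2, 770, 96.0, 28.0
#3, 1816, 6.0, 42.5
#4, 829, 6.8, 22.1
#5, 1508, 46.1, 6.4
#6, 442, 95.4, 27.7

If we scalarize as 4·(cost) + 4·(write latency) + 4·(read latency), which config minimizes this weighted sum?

#1: 4·240 + 4·98.4 + 4·45.9 = 1537.2
#2: 4·770 + 4·96.0 + 4·28.0 = 3576.0
#3: 4·1816 + 4·6.0 + 4·42.5 = 7458.0
#4: 4·829 + 4·6.8 + 4·22.1 = 3431.6
#5: 4·1508 + 4·46.1 + 4·6.4 = 6242.0
#6: 4·442 + 4·95.4 + 4·27.7 = 2260.4
Lowest: #1 at 1537.2.

#1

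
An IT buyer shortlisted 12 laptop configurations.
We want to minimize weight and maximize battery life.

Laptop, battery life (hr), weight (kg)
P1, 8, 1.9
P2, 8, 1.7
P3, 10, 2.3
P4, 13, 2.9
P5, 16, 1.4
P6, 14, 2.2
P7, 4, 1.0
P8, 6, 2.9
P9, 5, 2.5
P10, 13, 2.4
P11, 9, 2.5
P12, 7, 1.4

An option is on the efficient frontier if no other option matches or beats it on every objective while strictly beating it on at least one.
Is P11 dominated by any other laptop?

Yes

P3 vs P11: battery life 10≥9, weight 2.3≤2.5 — P3 is at least as good on every objective and strictly better on at least one, so P3 dominates P11.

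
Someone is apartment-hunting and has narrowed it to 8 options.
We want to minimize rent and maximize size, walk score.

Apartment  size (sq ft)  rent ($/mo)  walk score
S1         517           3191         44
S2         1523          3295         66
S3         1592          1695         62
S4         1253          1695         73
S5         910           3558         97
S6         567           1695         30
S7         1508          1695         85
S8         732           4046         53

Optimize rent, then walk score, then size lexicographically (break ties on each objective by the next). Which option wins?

S7

First minimize rent: best is 1695, kept {S3, S4, S6, S7}.
Then maximize walk score: best is 85, kept {S7}.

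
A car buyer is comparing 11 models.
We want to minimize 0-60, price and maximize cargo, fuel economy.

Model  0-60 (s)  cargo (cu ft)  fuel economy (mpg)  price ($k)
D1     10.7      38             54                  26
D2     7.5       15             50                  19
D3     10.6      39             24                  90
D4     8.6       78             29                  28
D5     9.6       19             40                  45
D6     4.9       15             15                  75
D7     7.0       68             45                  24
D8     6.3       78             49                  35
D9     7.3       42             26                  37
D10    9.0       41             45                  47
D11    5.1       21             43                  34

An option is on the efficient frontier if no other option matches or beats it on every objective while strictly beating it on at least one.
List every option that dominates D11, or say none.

D1: worse on 0-60 (10.7 vs 5.1).
D2: worse on 0-60 (7.5 vs 5.1).
D3: worse on 0-60 (10.6 vs 5.1).
D4: worse on 0-60 (8.6 vs 5.1).
D5: worse on 0-60 (9.6 vs 5.1).
D6: worse on cargo (15 vs 21).
D7: worse on 0-60 (7.0 vs 5.1).
D8: worse on 0-60 (6.3 vs 5.1).
D9: worse on 0-60 (7.3 vs 5.1).
D10: worse on 0-60 (9.0 vs 5.1).
No option dominates D11.

none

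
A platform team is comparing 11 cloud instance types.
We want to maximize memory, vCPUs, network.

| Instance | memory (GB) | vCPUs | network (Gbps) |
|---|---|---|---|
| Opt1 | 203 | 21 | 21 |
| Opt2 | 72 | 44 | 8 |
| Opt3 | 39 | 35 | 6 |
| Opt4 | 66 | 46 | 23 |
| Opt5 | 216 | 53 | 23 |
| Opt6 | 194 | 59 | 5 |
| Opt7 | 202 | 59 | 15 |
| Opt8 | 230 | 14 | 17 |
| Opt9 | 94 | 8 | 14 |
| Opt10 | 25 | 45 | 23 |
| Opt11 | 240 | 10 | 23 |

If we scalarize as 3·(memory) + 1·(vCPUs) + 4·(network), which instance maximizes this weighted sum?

Opt1: 3·203 + 1·21 + 4·21 = 714
Opt2: 3·72 + 1·44 + 4·8 = 292
Opt3: 3·39 + 1·35 + 4·6 = 176
Opt4: 3·66 + 1·46 + 4·23 = 336
Opt5: 3·216 + 1·53 + 4·23 = 793
Opt6: 3·194 + 1·59 + 4·5 = 661
Opt7: 3·202 + 1·59 + 4·15 = 725
Opt8: 3·230 + 1·14 + 4·17 = 772
Opt9: 3·94 + 1·8 + 4·14 = 346
Opt10: 3·25 + 1·45 + 4·23 = 212
Opt11: 3·240 + 1·10 + 4·23 = 822
Highest: Opt11 at 822.

Opt11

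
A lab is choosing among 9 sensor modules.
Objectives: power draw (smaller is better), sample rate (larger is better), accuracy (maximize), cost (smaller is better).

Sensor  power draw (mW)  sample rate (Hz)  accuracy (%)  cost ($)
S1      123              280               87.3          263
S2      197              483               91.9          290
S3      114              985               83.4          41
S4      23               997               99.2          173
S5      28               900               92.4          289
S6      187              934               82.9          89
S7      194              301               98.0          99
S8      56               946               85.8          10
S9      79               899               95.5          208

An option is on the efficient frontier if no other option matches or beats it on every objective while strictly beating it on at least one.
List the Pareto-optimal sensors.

S1: dominated by S4 (power draw 23≤123, sample rate 997≥280, accuracy 99.2≥87.3, cost 173≤263).
S2: dominated by S4 (power draw 23≤197, sample rate 997≥483, accuracy 99.2≥91.9, cost 173≤290).
S3: not dominated.
S4: not dominated (best power draw).
S5: dominated by S4 (power draw 23≤28, sample rate 997≥900, accuracy 99.2≥92.4, cost 173≤289).
S6: dominated by S3 (power draw 114≤187, sample rate 985≥934, accuracy 83.4≥82.9, cost 41≤89).
S7: not dominated.
S8: not dominated (best cost).
S9: dominated by S4 (power draw 23≤79, sample rate 997≥899, accuracy 99.2≥95.5, cost 173≤208).

S3, S4, S7, S8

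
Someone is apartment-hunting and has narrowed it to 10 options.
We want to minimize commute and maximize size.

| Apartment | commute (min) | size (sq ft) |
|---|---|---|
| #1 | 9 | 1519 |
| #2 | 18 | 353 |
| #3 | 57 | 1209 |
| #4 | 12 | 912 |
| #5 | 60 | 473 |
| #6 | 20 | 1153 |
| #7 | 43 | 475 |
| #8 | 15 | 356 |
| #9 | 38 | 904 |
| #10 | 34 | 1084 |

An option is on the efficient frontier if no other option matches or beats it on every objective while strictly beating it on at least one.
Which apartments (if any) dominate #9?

#1: commute 9≤38, size 1519≥904 — dominates #9.
#4: commute 12≤38, size 912≥904 — dominates #9.
#6: commute 20≤38, size 1153≥904 — dominates #9.
#10: commute 34≤38, size 1084≥904 — dominates #9.
Others (#2, #3, #5, #7, #8) are each worse than #9 on at least one objective.

#1, #4, #6, #10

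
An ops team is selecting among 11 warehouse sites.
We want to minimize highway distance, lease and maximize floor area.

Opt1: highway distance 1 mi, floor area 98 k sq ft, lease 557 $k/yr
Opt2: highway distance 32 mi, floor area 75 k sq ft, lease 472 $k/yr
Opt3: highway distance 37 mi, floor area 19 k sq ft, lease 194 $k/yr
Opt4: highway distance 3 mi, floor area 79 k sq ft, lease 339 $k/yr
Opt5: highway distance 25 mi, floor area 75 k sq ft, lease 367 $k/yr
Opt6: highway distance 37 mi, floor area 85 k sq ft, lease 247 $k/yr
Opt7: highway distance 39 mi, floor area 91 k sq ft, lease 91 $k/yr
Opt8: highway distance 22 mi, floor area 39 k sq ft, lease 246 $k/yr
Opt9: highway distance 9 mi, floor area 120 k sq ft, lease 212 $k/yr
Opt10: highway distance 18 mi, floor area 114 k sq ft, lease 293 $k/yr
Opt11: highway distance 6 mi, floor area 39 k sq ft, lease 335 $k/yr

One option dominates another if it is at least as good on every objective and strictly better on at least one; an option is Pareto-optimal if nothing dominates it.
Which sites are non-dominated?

Opt1: not dominated (best highway distance).
Opt2: dominated by Opt4 (highway distance 3≤32, floor area 79≥75, lease 339≤472).
Opt3: not dominated.
Opt4: not dominated.
Opt5: dominated by Opt4 (highway distance 3≤25, floor area 79≥75, lease 339≤367).
Opt6: dominated by Opt9 (highway distance 9≤37, floor area 120≥85, lease 212≤247).
Opt7: not dominated (best lease).
Opt8: dominated by Opt9 (highway distance 9≤22, floor area 120≥39, lease 212≤246).
Opt9: not dominated (best floor area).
Opt10: dominated by Opt9 (highway distance 9≤18, floor area 120≥114, lease 212≤293).
Opt11: not dominated.

Opt1, Opt3, Opt4, Opt7, Opt9, Opt11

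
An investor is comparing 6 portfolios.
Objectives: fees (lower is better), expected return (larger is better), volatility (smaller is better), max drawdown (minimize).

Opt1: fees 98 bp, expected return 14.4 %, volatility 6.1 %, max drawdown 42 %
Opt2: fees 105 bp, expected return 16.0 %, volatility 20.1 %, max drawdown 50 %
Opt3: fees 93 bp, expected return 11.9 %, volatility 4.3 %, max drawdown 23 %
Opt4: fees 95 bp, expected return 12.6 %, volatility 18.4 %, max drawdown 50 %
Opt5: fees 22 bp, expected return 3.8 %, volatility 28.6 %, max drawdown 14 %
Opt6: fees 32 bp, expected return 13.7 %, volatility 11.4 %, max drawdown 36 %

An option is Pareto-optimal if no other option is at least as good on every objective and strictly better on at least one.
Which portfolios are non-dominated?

Opt1: not dominated.
Opt2: not dominated (best expected return).
Opt3: not dominated (best volatility).
Opt4: dominated by Opt6 (fees 32≤95, expected return 13.7≥12.6, volatility 11.4≤18.4, max drawdown 36≤50).
Opt5: not dominated (best fees).
Opt6: not dominated.

Opt1, Opt2, Opt3, Opt5, Opt6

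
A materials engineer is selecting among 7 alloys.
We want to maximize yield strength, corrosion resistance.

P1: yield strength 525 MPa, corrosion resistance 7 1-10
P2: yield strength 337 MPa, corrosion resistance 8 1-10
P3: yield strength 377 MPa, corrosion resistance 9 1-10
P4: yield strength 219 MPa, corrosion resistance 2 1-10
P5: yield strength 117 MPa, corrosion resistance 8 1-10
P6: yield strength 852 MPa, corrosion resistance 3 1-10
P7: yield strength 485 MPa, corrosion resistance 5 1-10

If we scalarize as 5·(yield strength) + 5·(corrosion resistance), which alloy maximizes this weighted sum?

P6

P1: 5·525 + 5·7 = 2660
P2: 5·337 + 5·8 = 1725
P3: 5·377 + 5·9 = 1930
P4: 5·219 + 5·2 = 1105
P5: 5·117 + 5·8 = 625
P6: 5·852 + 5·3 = 4275
P7: 5·485 + 5·5 = 2450
Highest: P6 at 4275.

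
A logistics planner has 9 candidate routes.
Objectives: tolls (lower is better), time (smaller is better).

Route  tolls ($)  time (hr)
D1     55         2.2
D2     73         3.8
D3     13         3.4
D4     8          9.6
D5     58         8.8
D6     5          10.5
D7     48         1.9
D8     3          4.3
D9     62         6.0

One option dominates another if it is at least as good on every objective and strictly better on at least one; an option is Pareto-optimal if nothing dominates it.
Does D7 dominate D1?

D7 vs D1: tolls 48≤55, time 1.9≤2.2 — D7 is at least as good on every objective with at least one strict improvement.

Yes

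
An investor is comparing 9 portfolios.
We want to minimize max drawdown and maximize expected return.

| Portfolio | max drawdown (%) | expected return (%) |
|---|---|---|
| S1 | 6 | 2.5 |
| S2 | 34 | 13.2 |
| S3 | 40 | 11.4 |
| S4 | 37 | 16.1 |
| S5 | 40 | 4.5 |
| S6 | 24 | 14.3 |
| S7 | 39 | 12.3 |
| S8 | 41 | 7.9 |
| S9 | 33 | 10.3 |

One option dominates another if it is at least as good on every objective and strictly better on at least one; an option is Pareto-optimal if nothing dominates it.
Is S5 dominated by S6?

S6 vs S5: max drawdown 24≤40, expected return 14.3≥4.5 — S6 is at least as good on every objective with at least one strict improvement.

Yes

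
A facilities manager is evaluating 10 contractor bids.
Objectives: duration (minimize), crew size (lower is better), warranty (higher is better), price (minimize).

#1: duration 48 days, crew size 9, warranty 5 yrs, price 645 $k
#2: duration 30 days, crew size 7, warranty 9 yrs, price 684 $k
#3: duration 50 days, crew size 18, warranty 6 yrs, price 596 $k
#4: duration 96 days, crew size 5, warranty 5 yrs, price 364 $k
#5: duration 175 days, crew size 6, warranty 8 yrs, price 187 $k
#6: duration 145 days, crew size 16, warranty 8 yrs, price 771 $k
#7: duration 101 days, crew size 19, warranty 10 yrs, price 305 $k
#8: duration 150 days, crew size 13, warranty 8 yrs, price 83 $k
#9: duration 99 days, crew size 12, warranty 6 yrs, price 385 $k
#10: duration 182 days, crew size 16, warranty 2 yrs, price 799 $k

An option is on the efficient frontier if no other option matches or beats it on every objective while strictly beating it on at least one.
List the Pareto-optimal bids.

#1, #2, #3, #4, #5, #7, #8, #9

#1: not dominated.
#2: not dominated (best duration).
#3: not dominated.
#4: not dominated (best crew size).
#5: not dominated.
#6: dominated by #2 (duration 30≤145, crew size 7≤16, warranty 9≥8, price 684≤771).
#7: not dominated (best warranty).
#8: not dominated (best price).
#9: not dominated.
#10: dominated by #1 (duration 48≤182, crew size 9≤16, warranty 5≥2, price 645≤799).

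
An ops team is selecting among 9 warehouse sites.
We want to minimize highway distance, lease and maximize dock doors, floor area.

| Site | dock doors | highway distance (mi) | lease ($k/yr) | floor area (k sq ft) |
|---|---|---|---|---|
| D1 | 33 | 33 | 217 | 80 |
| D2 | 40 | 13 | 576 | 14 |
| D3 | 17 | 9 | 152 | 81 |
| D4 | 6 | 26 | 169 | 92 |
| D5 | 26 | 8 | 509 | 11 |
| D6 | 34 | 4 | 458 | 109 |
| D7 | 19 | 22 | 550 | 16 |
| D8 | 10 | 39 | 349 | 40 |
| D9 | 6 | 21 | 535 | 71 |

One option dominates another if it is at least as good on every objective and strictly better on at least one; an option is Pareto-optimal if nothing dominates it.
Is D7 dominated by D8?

D8 vs D7: D8 is worse on dock doors (10 vs 19), so it does not dominate D7.

No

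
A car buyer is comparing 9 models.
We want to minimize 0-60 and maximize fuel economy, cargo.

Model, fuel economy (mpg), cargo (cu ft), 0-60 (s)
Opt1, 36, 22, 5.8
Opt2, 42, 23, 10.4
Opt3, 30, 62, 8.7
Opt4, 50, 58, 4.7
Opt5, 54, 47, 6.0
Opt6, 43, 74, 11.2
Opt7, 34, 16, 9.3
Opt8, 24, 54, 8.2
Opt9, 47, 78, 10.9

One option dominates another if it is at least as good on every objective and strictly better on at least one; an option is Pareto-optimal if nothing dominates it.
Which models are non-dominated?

Opt1: dominated by Opt4 (fuel economy 50≥36, cargo 58≥22, 0-60 4.7≤5.8).
Opt2: dominated by Opt4 (fuel economy 50≥42, cargo 58≥23, 0-60 4.7≤10.4).
Opt3: not dominated.
Opt4: not dominated (best 0-60).
Opt5: not dominated (best fuel economy).
Opt6: dominated by Opt9 (fuel economy 47≥43, cargo 78≥74, 0-60 10.9≤11.2).
Opt7: dominated by Opt1 (fuel economy 36≥34, cargo 22≥16, 0-60 5.8≤9.3).
Opt8: dominated by Opt4 (fuel economy 50≥24, cargo 58≥54, 0-60 4.7≤8.2).
Opt9: not dominated (best cargo).

Opt3, Opt4, Opt5, Opt9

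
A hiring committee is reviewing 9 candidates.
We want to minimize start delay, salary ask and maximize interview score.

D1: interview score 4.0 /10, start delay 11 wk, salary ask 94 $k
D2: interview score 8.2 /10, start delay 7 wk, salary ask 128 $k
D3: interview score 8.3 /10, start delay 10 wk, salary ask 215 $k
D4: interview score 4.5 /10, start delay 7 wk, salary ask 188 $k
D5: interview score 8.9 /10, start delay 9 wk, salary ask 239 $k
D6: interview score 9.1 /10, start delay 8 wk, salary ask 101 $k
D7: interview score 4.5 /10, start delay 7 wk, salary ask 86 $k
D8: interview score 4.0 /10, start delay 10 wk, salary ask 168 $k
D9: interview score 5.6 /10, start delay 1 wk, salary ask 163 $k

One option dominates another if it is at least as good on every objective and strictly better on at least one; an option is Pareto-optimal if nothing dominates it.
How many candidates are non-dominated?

D1: dominated by D7 (interview score 4.5≥4.0, start delay 7≤11, salary ask 86≤94).
D2: not dominated.
D3: dominated by D6 (interview score 9.1≥8.3, start delay 8≤10, salary ask 101≤215).
D4: dominated by D2 (interview score 8.2≥4.5, start delay 7≤7, salary ask 128≤188).
D5: dominated by D6 (interview score 9.1≥8.9, start delay 8≤9, salary ask 101≤239).
D6: not dominated (best interview score).
D7: not dominated (best salary ask).
D8: dominated by D2 (interview score 8.2≥4.0, start delay 7≤10, salary ask 128≤168).
D9: not dominated (best start delay).
Pareto-optimal: D2, D6, D7, D9 → 4.

4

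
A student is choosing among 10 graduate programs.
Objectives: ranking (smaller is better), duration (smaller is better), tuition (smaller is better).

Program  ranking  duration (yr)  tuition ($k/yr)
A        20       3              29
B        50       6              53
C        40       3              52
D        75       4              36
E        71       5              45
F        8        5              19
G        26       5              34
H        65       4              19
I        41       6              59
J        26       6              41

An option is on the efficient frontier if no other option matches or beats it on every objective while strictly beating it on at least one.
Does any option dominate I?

A vs I: ranking 20≤41, duration 3≤6, tuition 29≤59 — A is at least as good on every objective and strictly better on at least one, so A dominates I.

Yes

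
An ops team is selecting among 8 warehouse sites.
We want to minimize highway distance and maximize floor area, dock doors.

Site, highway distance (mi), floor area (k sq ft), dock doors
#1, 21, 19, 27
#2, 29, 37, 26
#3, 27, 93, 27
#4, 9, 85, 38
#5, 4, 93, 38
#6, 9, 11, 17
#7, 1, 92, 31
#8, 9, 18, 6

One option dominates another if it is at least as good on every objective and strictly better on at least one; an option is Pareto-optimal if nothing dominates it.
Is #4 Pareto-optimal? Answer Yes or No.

No

#5 vs #4: highway distance 4≤9, floor area 93≥85, dock doors 38≥38 — #5 is at least as good on every objective and strictly better on at least one, so #5 dominates #4.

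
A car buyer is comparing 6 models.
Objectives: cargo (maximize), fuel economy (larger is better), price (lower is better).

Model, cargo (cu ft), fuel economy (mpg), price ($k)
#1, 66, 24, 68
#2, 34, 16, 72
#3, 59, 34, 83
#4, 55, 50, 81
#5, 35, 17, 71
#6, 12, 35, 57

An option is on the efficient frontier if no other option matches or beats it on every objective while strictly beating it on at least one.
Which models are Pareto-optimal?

#1, #3, #4, #6

#1: not dominated (best cargo).
#2: dominated by #1 (cargo 66≥34, fuel economy 24≥16, price 68≤72).
#3: not dominated.
#4: not dominated (best fuel economy).
#5: dominated by #1 (cargo 66≥35, fuel economy 24≥17, price 68≤71).
#6: not dominated (best price).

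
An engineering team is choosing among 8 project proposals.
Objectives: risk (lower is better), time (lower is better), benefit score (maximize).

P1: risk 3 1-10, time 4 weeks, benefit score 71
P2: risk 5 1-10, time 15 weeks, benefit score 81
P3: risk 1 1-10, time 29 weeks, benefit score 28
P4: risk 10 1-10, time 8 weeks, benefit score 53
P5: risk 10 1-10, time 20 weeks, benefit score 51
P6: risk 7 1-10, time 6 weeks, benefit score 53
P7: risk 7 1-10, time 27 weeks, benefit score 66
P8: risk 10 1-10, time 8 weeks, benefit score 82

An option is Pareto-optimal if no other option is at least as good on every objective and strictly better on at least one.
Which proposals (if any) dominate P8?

P1: worse on benefit score (71 vs 82).
P2: worse on time (15 vs 8).
P3: worse on time (29 vs 8).
P4: worse on benefit score (53 vs 82).
P5: worse on time (20 vs 8).
P6: worse on benefit score (53 vs 82).
P7: worse on time (27 vs 8).
No option dominates P8.

none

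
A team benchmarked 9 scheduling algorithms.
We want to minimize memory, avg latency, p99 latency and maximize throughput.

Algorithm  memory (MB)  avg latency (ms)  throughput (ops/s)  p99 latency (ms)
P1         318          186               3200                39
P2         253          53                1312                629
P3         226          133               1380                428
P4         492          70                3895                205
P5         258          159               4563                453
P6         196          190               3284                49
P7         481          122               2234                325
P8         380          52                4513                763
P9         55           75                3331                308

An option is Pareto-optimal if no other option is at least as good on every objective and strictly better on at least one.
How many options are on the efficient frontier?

P1: not dominated (best p99 latency).
P2: not dominated.
P3: dominated by P9 (memory 55≤226, avg latency 75≤133, throughput 3331≥1380, p99 latency 308≤428).
P4: not dominated.
P5: not dominated (best throughput).
P6: not dominated.
P7: dominated by P9 (memory 55≤481, avg latency 75≤122, throughput 3331≥2234, p99 latency 308≤325).
P8: not dominated (best avg latency).
P9: not dominated (best memory).
Pareto-optimal: P1, P2, P4, P5, P6, P8, P9 → 7.

7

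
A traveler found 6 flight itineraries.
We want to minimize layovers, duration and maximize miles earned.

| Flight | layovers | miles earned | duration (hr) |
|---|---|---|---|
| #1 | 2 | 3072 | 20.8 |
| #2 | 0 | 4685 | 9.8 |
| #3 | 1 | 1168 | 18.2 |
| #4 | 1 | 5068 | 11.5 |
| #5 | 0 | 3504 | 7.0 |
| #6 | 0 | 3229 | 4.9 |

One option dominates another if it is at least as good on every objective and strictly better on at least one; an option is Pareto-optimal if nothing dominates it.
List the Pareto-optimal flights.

#1: dominated by #2 (layovers 0≤2, miles earned 4685≥3072, duration 9.8≤20.8).
#2: not dominated.
#3: dominated by #2 (layovers 0≤1, miles earned 4685≥1168, duration 9.8≤18.2).
#4: not dominated (best miles earned).
#5: not dominated.
#6: not dominated (best duration).

#2, #4, #5, #6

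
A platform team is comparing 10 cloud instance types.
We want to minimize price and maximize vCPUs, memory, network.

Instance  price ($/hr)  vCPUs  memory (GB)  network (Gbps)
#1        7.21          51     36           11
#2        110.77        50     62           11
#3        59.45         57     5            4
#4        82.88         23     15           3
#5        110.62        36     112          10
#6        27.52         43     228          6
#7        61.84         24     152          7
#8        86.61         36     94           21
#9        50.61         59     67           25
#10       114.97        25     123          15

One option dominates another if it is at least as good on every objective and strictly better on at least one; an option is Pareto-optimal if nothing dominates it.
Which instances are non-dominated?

#1, #5, #6, #7, #8, #9, #10

#1: not dominated (best price).
#2: dominated by #9 (price 50.61≤110.77, vCPUs 59≥50, memory 67≥62, network 25≥11).
#3: dominated by #9 (price 50.61≤59.45, vCPUs 59≥57, memory 67≥5, network 25≥4).
#4: dominated by #1 (price 7.21≤82.88, vCPUs 51≥23, memory 36≥15, network 11≥3).
#5: not dominated.
#6: not dominated (best memory).
#7: not dominated.
#8: not dominated.
#9: not dominated (best vCPUs).
#10: not dominated.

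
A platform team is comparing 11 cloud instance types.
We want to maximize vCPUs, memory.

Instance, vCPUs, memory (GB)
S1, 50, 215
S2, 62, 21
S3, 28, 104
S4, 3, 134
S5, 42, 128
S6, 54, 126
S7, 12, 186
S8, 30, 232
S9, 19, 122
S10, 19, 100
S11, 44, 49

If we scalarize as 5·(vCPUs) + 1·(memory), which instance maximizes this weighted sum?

S1

S1: 5·50 + 1·215 = 465
S2: 5·62 + 1·21 = 331
S3: 5·28 + 1·104 = 244
S4: 5·3 + 1·134 = 149
S5: 5·42 + 1·128 = 338
S6: 5·54 + 1·126 = 396
S7: 5·12 + 1·186 = 246
S8: 5·30 + 1·232 = 382
S9: 5·19 + 1·122 = 217
S10: 5·19 + 1·100 = 195
S11: 5·44 + 1·49 = 269
Highest: S1 at 465.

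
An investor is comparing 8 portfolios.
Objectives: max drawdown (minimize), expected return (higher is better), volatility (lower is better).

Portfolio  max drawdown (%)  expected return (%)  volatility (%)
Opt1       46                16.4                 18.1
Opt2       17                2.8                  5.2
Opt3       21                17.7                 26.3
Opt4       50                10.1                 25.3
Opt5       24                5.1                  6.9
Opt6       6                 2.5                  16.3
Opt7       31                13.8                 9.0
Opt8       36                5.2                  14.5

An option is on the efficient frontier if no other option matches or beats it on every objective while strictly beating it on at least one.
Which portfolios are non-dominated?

Opt1: not dominated.
Opt2: not dominated (best volatility).
Opt3: not dominated (best expected return).
Opt4: dominated by Opt1 (max drawdown 46≤50, expected return 16.4≥10.1, volatility 18.1≤25.3).
Opt5: not dominated.
Opt6: not dominated (best max drawdown).
Opt7: not dominated.
Opt8: dominated by Opt7 (max drawdown 31≤36, expected return 13.8≥5.2, volatility 9.0≤14.5).

Opt1, Opt2, Opt3, Opt5, Opt6, Opt7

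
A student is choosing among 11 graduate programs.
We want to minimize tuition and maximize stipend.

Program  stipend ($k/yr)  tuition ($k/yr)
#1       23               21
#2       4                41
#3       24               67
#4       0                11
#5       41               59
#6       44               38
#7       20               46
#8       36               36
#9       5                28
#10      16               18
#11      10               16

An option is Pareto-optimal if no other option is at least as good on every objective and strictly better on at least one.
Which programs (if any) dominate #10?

#1: worse on tuition (21 vs 18).
#2: worse on stipend (4 vs 16).
#3: worse on tuition (67 vs 18).
#4: worse on stipend (0 vs 16).
#5: worse on tuition (59 vs 18).
#6: worse on tuition (38 vs 18).
#7: worse on tuition (46 vs 18).
#8: worse on tuition (36 vs 18).
#9: worse on stipend (5 vs 16).
#11: worse on stipend (10 vs 16).
No option dominates #10.

none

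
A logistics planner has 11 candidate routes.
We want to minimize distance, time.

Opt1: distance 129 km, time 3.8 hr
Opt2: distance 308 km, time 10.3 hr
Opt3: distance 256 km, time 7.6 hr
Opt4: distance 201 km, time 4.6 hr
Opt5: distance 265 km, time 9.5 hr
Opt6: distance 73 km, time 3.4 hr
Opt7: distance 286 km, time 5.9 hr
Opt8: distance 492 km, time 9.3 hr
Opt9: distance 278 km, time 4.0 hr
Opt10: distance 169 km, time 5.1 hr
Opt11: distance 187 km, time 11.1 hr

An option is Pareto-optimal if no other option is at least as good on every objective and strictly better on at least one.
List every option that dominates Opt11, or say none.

Opt1, Opt6, Opt10

Opt1: distance 129≤187, time 3.8≤11.1 — dominates Opt11.
Opt6: distance 73≤187, time 3.4≤11.1 — dominates Opt11.
Opt10: distance 169≤187, time 5.1≤11.1 — dominates Opt11.
Others (Opt2, Opt3, Opt4, Opt5, Opt7, Opt8, Opt9) are each worse than Opt11 on at least one objective.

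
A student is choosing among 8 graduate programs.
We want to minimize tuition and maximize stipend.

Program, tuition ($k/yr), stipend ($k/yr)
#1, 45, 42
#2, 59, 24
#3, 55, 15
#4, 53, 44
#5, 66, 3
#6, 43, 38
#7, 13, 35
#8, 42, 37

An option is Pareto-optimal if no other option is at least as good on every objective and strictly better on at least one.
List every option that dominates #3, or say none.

#1: tuition 45≤55, stipend 42≥15 — dominates #3.
#4: tuition 53≤55, stipend 44≥15 — dominates #3.
#6: tuition 43≤55, stipend 38≥15 — dominates #3.
#7: tuition 13≤55, stipend 35≥15 — dominates #3.
#8: tuition 42≤55, stipend 37≥15 — dominates #3.
Others (#2, #5) are each worse than #3 on at least one objective.

#1, #4, #6, #7, #8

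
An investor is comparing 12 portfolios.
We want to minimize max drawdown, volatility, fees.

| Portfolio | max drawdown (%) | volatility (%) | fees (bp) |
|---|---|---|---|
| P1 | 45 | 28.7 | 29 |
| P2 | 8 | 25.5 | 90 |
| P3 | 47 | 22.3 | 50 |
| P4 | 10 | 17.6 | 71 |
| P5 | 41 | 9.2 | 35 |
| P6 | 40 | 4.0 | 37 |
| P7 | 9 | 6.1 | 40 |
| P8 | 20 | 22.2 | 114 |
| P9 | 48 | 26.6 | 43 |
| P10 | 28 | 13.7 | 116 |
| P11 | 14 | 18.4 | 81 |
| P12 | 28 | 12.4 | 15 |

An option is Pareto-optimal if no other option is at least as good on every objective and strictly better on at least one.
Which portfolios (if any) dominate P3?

P5: max drawdown 41≤47, volatility 9.2≤22.3, fees 35≤50 — dominates P3.
P6: max drawdown 40≤47, volatility 4.0≤22.3, fees 37≤50 — dominates P3.
P7: max drawdown 9≤47, volatility 6.1≤22.3, fees 40≤50 — dominates P3.
P12: max drawdown 28≤47, volatility 12.4≤22.3, fees 15≤50 — dominates P3.
Others (P1, P2, P4, P8, P9, P10, P11) are each worse than P3 on at least one objective.

P5, P6, P7, P12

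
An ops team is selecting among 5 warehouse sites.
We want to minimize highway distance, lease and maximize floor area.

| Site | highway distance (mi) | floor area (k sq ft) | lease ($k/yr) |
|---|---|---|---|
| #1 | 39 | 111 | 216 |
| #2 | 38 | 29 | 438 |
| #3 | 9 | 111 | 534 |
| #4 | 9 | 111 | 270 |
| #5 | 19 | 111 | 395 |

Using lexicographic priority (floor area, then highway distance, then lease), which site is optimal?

First maximize floor area: best is 111, kept {#1, #3, #4, #5}.
Then minimize highway distance: best is 9, kept {#3, #4}.
Then minimize lease: best is 270, kept {#4}.

#4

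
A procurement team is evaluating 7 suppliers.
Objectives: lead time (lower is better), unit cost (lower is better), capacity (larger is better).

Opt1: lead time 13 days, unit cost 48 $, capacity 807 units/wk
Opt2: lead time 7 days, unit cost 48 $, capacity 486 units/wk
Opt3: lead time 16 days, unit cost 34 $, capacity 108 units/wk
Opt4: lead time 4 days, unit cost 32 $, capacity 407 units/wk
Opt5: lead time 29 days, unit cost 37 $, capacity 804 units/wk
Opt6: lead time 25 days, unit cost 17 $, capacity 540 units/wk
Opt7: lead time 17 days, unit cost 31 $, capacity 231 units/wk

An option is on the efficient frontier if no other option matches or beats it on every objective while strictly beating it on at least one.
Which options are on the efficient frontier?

Opt1: not dominated (best capacity).
Opt2: not dominated.
Opt3: dominated by Opt4 (lead time 4≤16, unit cost 32≤34, capacity 407≥108).
Opt4: not dominated (best lead time).
Opt5: not dominated.
Opt6: not dominated (best unit cost).
Opt7: not dominated.

Opt1, Opt2, Opt4, Opt5, Opt6, Opt7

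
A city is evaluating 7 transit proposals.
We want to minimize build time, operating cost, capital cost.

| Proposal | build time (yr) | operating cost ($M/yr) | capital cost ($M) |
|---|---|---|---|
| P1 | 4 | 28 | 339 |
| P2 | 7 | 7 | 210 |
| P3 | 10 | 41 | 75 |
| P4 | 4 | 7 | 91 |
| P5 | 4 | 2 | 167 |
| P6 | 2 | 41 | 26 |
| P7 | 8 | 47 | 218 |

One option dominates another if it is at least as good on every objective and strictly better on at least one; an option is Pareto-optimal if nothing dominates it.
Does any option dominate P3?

P6 vs P3: build time 2≤10, operating cost 41≤41, capital cost 26≤75 — P6 is at least as good on every objective and strictly better on at least one, so P6 dominates P3.

Yes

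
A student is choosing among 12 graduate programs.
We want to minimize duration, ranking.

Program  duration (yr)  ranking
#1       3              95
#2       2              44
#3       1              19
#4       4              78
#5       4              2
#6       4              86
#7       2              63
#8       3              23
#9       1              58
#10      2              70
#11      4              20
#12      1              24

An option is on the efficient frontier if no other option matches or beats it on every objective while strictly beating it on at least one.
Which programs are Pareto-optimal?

#3, #5

#1: dominated by #2 (duration 2≤3, ranking 44≤95).
#2: dominated by #3 (duration 1≤2, ranking 19≤44).
#3: not dominated.
#4: dominated by #2 (duration 2≤4, ranking 44≤78).
#5: not dominated (best ranking).
#6: dominated by #2 (duration 2≤4, ranking 44≤86).
#7: dominated by #2 (duration 2≤2, ranking 44≤63).
#8: dominated by #3 (duration 1≤3, ranking 19≤23).
#9: dominated by #3 (duration 1≤1, ranking 19≤58).
#10: dominated by #2 (duration 2≤2, ranking 44≤70).
#11: dominated by #3 (duration 1≤4, ranking 19≤20).
#12: dominated by #3 (duration 1≤1, ranking 19≤24).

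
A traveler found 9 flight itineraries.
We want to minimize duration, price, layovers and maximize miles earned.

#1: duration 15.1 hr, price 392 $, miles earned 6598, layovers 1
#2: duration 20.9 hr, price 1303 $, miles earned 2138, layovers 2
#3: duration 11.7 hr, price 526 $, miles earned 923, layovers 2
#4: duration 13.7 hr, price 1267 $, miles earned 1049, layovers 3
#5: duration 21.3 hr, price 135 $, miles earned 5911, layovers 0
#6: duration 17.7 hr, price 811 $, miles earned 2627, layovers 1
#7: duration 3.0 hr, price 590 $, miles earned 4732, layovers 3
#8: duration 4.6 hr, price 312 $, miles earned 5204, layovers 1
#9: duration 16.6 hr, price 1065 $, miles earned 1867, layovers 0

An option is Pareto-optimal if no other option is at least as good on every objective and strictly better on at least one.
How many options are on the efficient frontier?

#1: not dominated (best miles earned).
#2: dominated by #1 (duration 15.1≤20.9, price 392≤1303, miles earned 6598≥2138, layovers 1≤2).
#3: dominated by #8 (duration 4.6≤11.7, price 312≤526, miles earned 5204≥923, layovers 1≤2).
#4: dominated by #7 (duration 3.0≤13.7, price 590≤1267, miles earned 4732≥1049, layovers 3≤3).
#5: not dominated (best price).
#6: dominated by #1 (duration 15.1≤17.7, price 392≤811, miles earned 6598≥2627, layovers 1≤1).
#7: not dominated (best duration).
#8: not dominated.
#9: not dominated.
Pareto-optimal: #1, #5, #7, #8, #9 → 5.

5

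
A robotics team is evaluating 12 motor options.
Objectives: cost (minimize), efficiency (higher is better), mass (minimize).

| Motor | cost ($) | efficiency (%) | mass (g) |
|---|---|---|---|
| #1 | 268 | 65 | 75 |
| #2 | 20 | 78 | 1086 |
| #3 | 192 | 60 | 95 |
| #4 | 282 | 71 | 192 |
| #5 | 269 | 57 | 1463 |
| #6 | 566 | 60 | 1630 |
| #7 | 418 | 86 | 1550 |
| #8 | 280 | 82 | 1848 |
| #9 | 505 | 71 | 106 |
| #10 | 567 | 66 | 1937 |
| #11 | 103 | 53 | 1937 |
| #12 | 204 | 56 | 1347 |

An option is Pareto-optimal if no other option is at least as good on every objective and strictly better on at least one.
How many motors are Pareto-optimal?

7

#1: not dominated (best mass).
#2: not dominated (best cost).
#3: not dominated.
#4: not dominated.
#5: dominated by #1 (cost 268≤269, efficiency 65≥57, mass 75≤1463).
#6: dominated by #1 (cost 268≤566, efficiency 65≥60, mass 75≤1630).
#7: not dominated (best efficiency).
#8: not dominated.
#9: not dominated.
#10: dominated by #2 (cost 20≤567, efficiency 78≥66, mass 1086≤1937).
#11: dominated by #2 (cost 20≤103, efficiency 78≥53, mass 1086≤1937).
#12: dominated by #2 (cost 20≤204, efficiency 78≥56, mass 1086≤1347).
Pareto-optimal: #1, #2, #3, #4, #7, #8, #9 → 7.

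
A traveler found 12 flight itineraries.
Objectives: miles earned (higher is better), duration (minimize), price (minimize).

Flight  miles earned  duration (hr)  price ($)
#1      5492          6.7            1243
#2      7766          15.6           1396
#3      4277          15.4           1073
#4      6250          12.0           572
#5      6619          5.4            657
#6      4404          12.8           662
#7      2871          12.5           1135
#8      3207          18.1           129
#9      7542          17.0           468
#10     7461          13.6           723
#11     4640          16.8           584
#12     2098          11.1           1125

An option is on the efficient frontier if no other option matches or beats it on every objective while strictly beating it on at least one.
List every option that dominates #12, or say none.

#5

#5: miles earned 6619≥2098, duration 5.4≤11.1, price 657≤1125 — dominates #12.
Others (#1, #2, #3, #4, #6, #7, #8, #9, #10, #11) are each worse than #12 on at least one objective.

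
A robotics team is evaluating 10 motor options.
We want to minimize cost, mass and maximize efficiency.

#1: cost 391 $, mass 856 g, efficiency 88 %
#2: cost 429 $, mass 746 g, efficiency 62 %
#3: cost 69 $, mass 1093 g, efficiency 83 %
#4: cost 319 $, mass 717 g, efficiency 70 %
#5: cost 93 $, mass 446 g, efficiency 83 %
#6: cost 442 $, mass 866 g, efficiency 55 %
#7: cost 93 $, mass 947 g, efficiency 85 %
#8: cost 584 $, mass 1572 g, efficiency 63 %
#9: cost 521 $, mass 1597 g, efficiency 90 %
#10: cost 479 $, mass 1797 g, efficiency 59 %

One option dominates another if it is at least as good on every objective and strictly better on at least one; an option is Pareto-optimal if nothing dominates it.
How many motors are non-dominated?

5

#1: not dominated.
#2: dominated by #4 (cost 319≤429, mass 717≤746, efficiency 70≥62).
#3: not dominated (best cost).
#4: dominated by #5 (cost 93≤319, mass 446≤717, efficiency 83≥70).
#5: not dominated (best mass).
#6: dominated by #1 (cost 391≤442, mass 856≤866, efficiency 88≥55).
#7: not dominated.
#8: dominated by #1 (cost 391≤584, mass 856≤1572, efficiency 88≥63).
#9: not dominated (best efficiency).
#10: dominated by #1 (cost 391≤479, mass 856≤1797, efficiency 88≥59).
Pareto-optimal: #1, #3, #5, #7, #9 → 5.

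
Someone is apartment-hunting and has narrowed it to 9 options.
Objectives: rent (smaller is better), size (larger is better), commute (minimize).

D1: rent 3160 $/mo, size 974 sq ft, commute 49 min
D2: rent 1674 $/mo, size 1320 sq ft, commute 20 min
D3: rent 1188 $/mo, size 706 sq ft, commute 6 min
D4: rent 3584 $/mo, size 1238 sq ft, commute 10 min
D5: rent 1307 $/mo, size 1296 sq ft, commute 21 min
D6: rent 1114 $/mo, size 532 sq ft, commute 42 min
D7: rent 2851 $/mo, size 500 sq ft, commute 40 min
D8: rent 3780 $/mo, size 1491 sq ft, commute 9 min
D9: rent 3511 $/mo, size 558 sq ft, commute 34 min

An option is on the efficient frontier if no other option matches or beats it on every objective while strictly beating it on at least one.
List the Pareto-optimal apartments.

D1: dominated by D2 (rent 1674≤3160, size 1320≥974, commute 20≤49).
D2: not dominated.
D3: not dominated (best commute).
D4: not dominated.
D5: not dominated.
D6: not dominated (best rent).
D7: dominated by D2 (rent 1674≤2851, size 1320≥500, commute 20≤40).
D8: not dominated (best size).
D9: dominated by D2 (rent 1674≤3511, size 1320≥558, commute 20≤34).

D2, D3, D4, D5, D6, D8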